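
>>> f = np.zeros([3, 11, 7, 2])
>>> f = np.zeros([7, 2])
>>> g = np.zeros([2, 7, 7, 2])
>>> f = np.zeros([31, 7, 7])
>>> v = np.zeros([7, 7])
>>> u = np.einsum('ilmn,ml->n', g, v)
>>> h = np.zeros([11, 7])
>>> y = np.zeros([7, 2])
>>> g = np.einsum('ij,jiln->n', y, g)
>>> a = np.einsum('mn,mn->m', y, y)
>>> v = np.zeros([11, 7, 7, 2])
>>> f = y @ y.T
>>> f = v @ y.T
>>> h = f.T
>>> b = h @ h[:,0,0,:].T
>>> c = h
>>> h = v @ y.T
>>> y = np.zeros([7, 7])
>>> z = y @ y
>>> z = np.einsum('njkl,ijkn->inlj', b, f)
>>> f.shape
(11, 7, 7, 7)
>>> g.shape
(2,)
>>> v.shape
(11, 7, 7, 2)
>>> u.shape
(2,)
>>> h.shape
(11, 7, 7, 7)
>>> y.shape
(7, 7)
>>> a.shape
(7,)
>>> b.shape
(7, 7, 7, 7)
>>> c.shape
(7, 7, 7, 11)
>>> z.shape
(11, 7, 7, 7)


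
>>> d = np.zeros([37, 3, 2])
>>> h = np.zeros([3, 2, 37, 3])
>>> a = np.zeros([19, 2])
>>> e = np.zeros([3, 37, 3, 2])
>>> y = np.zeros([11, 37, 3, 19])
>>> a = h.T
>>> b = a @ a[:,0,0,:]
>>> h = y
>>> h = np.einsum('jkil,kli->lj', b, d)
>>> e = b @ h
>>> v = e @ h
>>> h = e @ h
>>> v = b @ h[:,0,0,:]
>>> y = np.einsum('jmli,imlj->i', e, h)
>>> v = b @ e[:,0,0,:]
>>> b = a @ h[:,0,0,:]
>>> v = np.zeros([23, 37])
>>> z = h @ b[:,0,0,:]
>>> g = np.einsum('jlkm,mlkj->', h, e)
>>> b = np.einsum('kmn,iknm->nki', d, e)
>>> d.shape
(37, 3, 2)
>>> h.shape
(3, 37, 2, 3)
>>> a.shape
(3, 37, 2, 3)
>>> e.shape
(3, 37, 2, 3)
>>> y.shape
(3,)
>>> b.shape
(2, 37, 3)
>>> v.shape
(23, 37)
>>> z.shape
(3, 37, 2, 3)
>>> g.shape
()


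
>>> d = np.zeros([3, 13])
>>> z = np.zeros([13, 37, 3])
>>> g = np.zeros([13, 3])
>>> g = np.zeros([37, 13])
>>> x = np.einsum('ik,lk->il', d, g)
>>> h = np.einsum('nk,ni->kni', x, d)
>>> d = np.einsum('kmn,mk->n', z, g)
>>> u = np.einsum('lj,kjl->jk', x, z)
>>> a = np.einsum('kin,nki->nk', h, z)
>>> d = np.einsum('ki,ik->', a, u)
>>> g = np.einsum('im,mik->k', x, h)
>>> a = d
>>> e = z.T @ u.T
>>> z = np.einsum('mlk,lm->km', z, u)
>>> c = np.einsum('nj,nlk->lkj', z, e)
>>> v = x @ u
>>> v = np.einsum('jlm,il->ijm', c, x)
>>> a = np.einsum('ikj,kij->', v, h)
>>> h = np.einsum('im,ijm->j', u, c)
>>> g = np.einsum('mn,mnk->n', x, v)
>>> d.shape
()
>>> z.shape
(3, 13)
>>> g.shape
(37,)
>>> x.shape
(3, 37)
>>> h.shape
(37,)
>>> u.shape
(37, 13)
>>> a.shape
()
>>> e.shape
(3, 37, 37)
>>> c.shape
(37, 37, 13)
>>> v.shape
(3, 37, 13)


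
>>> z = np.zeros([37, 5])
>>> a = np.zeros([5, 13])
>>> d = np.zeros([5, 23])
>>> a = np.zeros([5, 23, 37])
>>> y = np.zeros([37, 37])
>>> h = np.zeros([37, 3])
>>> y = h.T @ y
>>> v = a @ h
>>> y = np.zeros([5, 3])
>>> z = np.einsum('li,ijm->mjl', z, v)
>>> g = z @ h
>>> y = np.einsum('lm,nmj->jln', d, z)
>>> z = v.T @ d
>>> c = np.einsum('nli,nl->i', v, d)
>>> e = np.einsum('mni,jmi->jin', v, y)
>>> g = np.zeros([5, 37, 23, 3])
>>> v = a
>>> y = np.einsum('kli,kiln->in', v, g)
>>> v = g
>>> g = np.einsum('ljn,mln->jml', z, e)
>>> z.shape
(3, 23, 23)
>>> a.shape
(5, 23, 37)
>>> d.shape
(5, 23)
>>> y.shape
(37, 3)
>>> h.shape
(37, 3)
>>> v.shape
(5, 37, 23, 3)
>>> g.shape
(23, 37, 3)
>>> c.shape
(3,)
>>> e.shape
(37, 3, 23)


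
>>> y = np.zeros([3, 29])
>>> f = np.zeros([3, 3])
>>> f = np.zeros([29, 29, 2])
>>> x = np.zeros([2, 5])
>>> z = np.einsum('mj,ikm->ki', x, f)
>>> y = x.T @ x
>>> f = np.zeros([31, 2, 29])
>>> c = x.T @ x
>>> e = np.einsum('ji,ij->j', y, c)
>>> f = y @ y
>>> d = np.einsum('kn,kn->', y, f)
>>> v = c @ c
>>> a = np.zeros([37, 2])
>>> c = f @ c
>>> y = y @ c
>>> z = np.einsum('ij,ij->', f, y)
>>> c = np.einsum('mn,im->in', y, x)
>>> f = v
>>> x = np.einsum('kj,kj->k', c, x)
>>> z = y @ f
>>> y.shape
(5, 5)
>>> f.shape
(5, 5)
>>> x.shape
(2,)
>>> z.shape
(5, 5)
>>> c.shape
(2, 5)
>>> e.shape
(5,)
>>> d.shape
()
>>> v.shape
(5, 5)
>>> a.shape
(37, 2)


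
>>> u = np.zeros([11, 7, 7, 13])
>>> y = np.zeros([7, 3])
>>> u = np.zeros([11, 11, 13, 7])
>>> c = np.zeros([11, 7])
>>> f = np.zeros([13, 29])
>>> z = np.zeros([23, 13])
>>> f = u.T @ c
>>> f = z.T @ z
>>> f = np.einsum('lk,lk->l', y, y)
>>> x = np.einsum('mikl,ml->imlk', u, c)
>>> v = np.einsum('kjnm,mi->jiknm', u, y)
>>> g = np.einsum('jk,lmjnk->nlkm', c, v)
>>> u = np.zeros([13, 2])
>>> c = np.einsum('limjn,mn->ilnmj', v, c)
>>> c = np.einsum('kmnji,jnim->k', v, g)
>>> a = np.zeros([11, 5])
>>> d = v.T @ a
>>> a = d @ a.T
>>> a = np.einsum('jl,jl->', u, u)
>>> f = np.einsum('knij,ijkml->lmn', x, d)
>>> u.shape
(13, 2)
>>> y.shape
(7, 3)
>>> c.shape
(11,)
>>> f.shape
(5, 3, 11)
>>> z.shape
(23, 13)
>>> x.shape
(11, 11, 7, 13)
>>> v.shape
(11, 3, 11, 13, 7)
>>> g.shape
(13, 11, 7, 3)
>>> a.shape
()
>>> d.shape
(7, 13, 11, 3, 5)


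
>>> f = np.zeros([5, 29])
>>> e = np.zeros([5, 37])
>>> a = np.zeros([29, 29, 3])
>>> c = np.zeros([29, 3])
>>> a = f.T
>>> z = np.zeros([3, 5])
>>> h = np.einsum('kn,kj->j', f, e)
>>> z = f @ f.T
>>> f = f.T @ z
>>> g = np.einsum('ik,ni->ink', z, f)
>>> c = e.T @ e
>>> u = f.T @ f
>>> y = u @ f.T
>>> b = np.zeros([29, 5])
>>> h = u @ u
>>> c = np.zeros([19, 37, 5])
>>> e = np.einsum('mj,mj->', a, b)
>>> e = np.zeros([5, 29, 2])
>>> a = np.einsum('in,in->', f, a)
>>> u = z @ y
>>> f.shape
(29, 5)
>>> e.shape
(5, 29, 2)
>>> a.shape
()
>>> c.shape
(19, 37, 5)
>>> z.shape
(5, 5)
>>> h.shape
(5, 5)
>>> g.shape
(5, 29, 5)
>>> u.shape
(5, 29)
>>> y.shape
(5, 29)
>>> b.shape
(29, 5)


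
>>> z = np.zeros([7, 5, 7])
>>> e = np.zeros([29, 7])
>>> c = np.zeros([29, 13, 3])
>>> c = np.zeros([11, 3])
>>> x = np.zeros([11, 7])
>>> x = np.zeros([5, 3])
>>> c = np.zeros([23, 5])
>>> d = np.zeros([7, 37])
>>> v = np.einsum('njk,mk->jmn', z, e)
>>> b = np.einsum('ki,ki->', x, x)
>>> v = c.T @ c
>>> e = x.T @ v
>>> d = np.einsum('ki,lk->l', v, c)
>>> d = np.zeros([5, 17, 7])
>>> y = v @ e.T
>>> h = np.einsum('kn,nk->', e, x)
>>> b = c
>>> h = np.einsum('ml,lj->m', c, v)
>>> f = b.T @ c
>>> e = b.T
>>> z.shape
(7, 5, 7)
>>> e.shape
(5, 23)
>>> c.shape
(23, 5)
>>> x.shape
(5, 3)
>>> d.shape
(5, 17, 7)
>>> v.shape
(5, 5)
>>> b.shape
(23, 5)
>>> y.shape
(5, 3)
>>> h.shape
(23,)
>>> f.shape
(5, 5)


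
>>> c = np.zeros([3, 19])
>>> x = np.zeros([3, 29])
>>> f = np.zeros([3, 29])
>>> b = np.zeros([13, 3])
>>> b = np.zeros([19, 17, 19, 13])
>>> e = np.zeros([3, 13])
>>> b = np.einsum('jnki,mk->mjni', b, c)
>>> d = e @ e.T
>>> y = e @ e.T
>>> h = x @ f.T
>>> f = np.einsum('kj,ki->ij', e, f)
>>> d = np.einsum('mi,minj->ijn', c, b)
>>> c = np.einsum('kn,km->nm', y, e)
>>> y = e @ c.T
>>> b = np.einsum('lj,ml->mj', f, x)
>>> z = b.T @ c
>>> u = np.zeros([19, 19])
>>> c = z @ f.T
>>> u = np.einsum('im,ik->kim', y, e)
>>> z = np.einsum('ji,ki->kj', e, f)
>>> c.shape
(13, 29)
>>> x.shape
(3, 29)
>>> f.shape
(29, 13)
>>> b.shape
(3, 13)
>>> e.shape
(3, 13)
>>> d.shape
(19, 13, 17)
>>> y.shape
(3, 3)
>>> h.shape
(3, 3)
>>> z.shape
(29, 3)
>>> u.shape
(13, 3, 3)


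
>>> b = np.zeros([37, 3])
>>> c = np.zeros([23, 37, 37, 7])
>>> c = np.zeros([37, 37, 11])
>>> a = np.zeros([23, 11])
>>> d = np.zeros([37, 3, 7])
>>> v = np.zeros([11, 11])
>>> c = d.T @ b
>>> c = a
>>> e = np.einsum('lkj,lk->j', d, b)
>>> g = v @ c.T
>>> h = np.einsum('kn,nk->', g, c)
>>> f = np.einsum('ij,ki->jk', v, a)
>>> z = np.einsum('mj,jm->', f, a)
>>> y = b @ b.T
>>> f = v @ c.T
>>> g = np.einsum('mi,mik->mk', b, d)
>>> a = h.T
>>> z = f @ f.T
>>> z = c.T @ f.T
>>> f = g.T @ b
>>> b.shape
(37, 3)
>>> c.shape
(23, 11)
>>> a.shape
()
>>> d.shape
(37, 3, 7)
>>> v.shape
(11, 11)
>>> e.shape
(7,)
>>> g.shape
(37, 7)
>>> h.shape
()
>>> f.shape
(7, 3)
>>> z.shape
(11, 11)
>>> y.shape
(37, 37)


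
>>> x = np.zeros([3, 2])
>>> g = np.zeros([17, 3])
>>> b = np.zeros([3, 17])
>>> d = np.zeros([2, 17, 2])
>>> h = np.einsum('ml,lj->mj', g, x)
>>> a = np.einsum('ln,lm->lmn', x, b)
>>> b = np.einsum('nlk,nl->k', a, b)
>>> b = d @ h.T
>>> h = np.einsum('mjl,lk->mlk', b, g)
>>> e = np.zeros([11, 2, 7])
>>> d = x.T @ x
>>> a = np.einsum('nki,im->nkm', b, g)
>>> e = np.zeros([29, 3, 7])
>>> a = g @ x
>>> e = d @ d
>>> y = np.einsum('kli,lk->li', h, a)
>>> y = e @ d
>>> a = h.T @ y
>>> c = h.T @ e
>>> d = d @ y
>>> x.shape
(3, 2)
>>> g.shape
(17, 3)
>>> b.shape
(2, 17, 17)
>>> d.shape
(2, 2)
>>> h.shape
(2, 17, 3)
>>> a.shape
(3, 17, 2)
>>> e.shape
(2, 2)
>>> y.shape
(2, 2)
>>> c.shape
(3, 17, 2)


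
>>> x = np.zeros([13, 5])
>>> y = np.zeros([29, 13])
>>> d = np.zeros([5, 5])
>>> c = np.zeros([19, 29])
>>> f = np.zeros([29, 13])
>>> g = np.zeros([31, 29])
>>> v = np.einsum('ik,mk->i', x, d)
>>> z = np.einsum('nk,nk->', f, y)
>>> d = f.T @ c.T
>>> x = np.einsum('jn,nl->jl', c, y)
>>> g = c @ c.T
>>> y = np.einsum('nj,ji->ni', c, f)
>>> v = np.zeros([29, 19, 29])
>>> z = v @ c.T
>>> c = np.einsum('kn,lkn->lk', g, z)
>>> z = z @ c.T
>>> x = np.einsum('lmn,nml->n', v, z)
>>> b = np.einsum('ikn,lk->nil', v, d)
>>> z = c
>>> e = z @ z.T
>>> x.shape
(29,)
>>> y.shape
(19, 13)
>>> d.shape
(13, 19)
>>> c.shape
(29, 19)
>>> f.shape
(29, 13)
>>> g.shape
(19, 19)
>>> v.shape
(29, 19, 29)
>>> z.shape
(29, 19)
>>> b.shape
(29, 29, 13)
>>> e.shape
(29, 29)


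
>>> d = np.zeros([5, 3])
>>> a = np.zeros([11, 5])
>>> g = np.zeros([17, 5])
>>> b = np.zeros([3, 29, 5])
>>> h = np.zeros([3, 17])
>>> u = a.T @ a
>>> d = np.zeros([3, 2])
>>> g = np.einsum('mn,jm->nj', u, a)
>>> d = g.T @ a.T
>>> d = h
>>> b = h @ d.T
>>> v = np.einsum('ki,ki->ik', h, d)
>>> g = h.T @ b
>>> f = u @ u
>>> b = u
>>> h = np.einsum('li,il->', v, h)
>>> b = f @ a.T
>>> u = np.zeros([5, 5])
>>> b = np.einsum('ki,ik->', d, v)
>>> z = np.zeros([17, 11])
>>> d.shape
(3, 17)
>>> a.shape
(11, 5)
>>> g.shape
(17, 3)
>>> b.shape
()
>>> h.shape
()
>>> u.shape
(5, 5)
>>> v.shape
(17, 3)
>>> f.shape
(5, 5)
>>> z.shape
(17, 11)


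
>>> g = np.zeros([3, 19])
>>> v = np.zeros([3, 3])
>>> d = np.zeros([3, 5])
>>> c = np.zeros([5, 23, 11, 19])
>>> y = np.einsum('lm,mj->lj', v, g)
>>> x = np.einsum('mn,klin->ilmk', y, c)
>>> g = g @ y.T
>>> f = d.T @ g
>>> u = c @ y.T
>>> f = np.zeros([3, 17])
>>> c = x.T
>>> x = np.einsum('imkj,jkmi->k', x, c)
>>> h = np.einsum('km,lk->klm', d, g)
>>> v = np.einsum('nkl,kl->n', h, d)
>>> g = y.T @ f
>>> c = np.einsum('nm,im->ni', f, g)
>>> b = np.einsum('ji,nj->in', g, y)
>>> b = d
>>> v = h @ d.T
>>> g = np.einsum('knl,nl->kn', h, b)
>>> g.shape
(3, 3)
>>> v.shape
(3, 3, 3)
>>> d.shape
(3, 5)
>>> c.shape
(3, 19)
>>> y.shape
(3, 19)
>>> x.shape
(3,)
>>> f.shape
(3, 17)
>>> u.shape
(5, 23, 11, 3)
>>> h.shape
(3, 3, 5)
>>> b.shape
(3, 5)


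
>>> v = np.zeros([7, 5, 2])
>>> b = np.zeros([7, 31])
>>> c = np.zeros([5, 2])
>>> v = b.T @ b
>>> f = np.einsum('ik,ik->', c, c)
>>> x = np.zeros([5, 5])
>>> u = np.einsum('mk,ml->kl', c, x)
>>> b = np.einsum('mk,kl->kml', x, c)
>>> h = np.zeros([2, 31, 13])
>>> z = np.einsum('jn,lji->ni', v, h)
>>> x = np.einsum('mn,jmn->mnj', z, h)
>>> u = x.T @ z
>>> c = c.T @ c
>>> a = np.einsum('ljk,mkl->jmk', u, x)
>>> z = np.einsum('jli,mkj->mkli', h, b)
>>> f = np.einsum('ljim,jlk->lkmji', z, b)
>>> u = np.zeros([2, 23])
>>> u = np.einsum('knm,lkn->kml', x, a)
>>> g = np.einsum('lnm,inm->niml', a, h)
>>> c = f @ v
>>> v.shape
(31, 31)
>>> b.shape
(5, 5, 2)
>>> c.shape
(5, 2, 13, 5, 31)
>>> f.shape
(5, 2, 13, 5, 31)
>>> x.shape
(31, 13, 2)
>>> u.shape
(31, 2, 13)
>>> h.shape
(2, 31, 13)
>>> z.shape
(5, 5, 31, 13)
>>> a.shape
(13, 31, 13)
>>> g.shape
(31, 2, 13, 13)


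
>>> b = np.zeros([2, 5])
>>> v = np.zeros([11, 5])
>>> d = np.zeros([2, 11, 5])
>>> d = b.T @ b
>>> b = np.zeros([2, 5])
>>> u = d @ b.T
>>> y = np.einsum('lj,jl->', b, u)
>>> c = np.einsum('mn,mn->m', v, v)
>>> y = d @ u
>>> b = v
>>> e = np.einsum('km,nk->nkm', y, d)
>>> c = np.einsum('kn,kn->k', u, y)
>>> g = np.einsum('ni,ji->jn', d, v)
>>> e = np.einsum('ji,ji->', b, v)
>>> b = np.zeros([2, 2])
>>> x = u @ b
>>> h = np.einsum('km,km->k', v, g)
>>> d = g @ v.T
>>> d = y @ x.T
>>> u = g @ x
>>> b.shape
(2, 2)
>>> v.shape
(11, 5)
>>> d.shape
(5, 5)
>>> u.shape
(11, 2)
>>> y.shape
(5, 2)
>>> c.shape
(5,)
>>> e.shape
()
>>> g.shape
(11, 5)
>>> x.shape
(5, 2)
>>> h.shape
(11,)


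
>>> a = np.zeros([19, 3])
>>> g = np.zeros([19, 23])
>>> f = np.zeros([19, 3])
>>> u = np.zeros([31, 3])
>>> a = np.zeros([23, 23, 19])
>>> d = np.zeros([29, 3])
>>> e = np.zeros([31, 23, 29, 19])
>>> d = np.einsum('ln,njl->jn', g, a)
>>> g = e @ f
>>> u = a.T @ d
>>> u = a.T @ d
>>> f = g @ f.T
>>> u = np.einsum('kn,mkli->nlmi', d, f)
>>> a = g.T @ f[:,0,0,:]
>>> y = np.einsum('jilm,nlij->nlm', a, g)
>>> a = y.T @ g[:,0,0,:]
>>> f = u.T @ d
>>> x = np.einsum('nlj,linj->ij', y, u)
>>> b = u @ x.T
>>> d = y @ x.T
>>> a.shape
(19, 23, 3)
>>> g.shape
(31, 23, 29, 3)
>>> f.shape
(19, 31, 29, 23)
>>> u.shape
(23, 29, 31, 19)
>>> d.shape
(31, 23, 29)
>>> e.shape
(31, 23, 29, 19)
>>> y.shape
(31, 23, 19)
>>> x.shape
(29, 19)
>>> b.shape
(23, 29, 31, 29)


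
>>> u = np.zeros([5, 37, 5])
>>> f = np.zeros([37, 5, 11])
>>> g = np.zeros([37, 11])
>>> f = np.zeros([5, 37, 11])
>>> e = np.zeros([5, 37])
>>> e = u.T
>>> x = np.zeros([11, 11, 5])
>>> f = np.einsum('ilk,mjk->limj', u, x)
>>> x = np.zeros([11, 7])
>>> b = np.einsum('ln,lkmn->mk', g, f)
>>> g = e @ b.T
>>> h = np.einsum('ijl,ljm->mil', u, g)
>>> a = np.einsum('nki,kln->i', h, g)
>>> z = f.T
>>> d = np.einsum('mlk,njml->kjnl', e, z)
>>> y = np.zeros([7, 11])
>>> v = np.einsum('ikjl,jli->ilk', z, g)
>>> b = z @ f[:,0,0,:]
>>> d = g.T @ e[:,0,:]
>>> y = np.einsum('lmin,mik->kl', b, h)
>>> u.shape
(5, 37, 5)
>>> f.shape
(37, 5, 11, 11)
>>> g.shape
(5, 37, 11)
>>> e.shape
(5, 37, 5)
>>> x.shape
(11, 7)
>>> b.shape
(11, 11, 5, 11)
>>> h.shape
(11, 5, 5)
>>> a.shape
(5,)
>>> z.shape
(11, 11, 5, 37)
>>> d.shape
(11, 37, 5)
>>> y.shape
(5, 11)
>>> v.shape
(11, 37, 11)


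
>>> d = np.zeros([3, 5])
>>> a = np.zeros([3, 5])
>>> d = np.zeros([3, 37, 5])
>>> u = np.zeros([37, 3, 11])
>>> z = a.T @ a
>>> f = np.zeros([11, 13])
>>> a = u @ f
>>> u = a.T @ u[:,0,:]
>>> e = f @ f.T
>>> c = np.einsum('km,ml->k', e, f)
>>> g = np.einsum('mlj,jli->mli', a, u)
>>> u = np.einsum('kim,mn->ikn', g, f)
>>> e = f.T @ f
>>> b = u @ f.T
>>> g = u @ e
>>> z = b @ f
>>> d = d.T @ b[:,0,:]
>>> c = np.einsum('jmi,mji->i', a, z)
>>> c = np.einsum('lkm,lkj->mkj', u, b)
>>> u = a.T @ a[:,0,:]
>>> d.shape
(5, 37, 11)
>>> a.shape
(37, 3, 13)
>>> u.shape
(13, 3, 13)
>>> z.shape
(3, 37, 13)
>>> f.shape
(11, 13)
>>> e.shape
(13, 13)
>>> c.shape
(13, 37, 11)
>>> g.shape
(3, 37, 13)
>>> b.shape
(3, 37, 11)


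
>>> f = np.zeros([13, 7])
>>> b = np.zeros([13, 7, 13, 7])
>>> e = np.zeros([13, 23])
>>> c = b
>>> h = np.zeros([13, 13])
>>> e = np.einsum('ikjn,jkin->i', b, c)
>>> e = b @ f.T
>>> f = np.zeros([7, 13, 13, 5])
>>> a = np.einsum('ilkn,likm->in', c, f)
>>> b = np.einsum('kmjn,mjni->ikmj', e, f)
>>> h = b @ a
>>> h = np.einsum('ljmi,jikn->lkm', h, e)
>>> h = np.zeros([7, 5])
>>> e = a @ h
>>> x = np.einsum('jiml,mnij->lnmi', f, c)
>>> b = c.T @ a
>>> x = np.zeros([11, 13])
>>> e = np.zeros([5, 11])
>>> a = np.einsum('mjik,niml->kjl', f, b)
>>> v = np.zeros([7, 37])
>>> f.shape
(7, 13, 13, 5)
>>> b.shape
(7, 13, 7, 7)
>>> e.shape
(5, 11)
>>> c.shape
(13, 7, 13, 7)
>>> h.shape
(7, 5)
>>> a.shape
(5, 13, 7)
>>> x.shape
(11, 13)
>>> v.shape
(7, 37)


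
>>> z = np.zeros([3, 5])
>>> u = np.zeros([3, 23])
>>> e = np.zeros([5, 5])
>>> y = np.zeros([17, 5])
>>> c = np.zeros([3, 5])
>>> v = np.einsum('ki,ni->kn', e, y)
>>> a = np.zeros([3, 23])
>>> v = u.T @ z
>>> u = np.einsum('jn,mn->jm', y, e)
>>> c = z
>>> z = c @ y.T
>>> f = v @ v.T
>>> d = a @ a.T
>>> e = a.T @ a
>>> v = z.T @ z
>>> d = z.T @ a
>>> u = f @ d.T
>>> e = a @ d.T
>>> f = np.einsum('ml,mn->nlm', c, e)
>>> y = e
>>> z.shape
(3, 17)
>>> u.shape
(23, 17)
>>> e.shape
(3, 17)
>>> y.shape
(3, 17)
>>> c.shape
(3, 5)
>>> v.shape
(17, 17)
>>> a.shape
(3, 23)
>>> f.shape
(17, 5, 3)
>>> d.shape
(17, 23)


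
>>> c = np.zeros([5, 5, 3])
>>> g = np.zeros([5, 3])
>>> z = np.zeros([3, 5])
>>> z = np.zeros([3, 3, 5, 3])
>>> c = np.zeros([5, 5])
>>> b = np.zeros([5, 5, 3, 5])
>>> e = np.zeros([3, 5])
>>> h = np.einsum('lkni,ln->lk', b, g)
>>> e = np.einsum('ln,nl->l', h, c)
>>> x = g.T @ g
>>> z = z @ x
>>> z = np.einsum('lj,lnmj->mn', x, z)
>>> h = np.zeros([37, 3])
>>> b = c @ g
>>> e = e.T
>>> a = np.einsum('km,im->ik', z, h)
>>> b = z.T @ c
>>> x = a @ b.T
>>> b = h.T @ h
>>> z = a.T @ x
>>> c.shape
(5, 5)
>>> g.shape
(5, 3)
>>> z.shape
(5, 3)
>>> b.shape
(3, 3)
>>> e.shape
(5,)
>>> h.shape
(37, 3)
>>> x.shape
(37, 3)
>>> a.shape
(37, 5)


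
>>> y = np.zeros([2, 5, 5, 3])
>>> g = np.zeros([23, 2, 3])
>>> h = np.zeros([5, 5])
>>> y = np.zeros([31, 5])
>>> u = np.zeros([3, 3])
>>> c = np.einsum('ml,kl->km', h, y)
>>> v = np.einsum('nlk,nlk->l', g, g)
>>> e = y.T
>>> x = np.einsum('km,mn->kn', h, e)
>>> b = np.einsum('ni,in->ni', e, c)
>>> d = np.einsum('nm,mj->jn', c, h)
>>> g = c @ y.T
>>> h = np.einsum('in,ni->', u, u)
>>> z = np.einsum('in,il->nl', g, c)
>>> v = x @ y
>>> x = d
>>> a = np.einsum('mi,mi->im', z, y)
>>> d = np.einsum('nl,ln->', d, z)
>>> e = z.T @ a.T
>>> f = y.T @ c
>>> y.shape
(31, 5)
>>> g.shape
(31, 31)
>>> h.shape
()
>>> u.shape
(3, 3)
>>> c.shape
(31, 5)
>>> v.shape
(5, 5)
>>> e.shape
(5, 5)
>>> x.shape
(5, 31)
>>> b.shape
(5, 31)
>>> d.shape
()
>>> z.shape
(31, 5)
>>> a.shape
(5, 31)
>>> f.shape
(5, 5)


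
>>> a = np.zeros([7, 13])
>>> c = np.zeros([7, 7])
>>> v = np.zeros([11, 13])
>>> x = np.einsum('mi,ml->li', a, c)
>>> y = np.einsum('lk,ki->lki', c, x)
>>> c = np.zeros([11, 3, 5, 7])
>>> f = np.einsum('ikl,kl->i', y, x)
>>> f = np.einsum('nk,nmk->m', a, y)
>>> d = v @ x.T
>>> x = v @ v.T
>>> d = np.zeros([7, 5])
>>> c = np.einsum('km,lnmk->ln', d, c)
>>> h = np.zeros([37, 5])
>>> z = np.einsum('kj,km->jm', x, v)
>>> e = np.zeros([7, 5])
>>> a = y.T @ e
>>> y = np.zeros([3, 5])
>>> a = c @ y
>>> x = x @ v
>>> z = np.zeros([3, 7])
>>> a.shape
(11, 5)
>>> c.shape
(11, 3)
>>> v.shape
(11, 13)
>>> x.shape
(11, 13)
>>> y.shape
(3, 5)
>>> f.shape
(7,)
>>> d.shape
(7, 5)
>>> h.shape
(37, 5)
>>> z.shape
(3, 7)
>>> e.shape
(7, 5)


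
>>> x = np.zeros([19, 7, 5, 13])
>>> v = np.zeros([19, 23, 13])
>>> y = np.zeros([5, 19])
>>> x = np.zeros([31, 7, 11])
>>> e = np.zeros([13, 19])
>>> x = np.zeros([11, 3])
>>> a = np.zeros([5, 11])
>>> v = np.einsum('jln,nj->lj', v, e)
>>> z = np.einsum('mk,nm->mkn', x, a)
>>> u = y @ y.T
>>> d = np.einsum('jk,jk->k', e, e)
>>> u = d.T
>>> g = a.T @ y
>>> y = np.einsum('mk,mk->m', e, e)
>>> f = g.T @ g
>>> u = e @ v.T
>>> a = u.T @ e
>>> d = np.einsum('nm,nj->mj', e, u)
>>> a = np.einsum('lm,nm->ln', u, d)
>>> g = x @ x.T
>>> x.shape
(11, 3)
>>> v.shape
(23, 19)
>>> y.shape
(13,)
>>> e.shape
(13, 19)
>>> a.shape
(13, 19)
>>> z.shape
(11, 3, 5)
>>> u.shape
(13, 23)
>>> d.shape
(19, 23)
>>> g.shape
(11, 11)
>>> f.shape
(19, 19)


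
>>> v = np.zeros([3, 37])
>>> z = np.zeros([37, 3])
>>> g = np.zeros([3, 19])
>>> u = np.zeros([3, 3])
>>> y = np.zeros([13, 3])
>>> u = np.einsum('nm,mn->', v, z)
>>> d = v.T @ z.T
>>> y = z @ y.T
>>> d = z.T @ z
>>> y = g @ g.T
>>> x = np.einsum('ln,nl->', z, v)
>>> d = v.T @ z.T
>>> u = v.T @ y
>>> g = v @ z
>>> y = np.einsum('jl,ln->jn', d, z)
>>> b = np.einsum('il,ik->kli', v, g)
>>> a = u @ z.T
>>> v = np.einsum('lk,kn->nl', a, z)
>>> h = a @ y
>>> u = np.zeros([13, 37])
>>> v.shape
(3, 37)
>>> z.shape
(37, 3)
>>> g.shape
(3, 3)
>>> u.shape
(13, 37)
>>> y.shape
(37, 3)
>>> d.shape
(37, 37)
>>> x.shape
()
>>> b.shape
(3, 37, 3)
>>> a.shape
(37, 37)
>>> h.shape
(37, 3)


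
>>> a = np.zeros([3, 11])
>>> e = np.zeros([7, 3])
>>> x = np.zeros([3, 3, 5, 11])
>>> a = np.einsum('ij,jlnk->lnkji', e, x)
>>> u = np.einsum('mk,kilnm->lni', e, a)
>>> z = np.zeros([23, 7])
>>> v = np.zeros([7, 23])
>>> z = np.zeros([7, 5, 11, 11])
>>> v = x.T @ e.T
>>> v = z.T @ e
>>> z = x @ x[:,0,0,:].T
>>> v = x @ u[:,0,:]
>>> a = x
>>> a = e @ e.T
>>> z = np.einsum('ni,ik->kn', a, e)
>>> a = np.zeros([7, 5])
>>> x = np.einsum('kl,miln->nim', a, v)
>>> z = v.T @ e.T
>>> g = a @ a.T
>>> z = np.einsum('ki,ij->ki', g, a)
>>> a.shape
(7, 5)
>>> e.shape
(7, 3)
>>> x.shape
(5, 3, 3)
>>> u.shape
(11, 3, 5)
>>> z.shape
(7, 7)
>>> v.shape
(3, 3, 5, 5)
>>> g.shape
(7, 7)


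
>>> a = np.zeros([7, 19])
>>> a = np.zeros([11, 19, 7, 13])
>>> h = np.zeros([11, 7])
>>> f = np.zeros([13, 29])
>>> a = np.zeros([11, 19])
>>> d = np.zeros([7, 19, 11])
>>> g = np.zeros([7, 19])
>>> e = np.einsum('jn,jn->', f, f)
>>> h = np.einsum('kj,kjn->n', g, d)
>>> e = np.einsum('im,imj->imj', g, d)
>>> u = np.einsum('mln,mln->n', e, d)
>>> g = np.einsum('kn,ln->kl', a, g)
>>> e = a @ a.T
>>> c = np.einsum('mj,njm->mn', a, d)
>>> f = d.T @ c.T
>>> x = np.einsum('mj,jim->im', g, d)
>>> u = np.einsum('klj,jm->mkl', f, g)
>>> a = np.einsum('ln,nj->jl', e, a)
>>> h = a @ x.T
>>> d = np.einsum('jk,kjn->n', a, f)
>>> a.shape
(19, 11)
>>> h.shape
(19, 19)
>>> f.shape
(11, 19, 11)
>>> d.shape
(11,)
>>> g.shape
(11, 7)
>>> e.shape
(11, 11)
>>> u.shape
(7, 11, 19)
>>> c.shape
(11, 7)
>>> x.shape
(19, 11)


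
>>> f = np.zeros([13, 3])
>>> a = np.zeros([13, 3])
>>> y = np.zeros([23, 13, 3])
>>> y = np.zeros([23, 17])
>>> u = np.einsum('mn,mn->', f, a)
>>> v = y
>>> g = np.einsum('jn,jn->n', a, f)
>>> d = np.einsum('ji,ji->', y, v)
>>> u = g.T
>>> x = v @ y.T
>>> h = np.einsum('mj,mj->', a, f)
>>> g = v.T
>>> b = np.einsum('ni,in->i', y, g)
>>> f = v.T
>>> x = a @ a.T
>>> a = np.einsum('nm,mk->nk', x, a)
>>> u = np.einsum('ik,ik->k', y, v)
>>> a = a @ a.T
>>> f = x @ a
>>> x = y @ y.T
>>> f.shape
(13, 13)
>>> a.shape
(13, 13)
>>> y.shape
(23, 17)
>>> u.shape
(17,)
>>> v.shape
(23, 17)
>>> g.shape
(17, 23)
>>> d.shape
()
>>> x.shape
(23, 23)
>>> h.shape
()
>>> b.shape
(17,)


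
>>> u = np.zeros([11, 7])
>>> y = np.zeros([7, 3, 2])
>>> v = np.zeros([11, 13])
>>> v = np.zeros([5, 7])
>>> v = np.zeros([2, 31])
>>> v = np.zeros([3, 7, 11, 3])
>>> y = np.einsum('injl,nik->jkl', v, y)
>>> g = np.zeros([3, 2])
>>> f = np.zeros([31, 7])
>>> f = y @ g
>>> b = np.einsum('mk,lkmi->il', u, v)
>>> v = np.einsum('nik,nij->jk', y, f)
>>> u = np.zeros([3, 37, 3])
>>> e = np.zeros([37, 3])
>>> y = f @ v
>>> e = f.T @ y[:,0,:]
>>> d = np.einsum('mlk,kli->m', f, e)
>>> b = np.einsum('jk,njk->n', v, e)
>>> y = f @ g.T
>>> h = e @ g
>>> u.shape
(3, 37, 3)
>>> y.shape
(11, 2, 3)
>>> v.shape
(2, 3)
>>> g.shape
(3, 2)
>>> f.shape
(11, 2, 2)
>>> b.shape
(2,)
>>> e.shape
(2, 2, 3)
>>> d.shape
(11,)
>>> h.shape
(2, 2, 2)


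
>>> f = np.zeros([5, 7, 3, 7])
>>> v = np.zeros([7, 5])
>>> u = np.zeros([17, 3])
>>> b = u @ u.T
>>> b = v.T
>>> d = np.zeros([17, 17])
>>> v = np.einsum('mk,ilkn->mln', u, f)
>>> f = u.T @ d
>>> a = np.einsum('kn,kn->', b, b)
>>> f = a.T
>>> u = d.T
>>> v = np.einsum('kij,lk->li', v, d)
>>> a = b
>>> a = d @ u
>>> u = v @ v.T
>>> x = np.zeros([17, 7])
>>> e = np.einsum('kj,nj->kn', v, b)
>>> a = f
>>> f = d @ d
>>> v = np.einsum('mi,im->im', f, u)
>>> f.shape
(17, 17)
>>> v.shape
(17, 17)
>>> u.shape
(17, 17)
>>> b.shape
(5, 7)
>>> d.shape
(17, 17)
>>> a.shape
()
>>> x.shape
(17, 7)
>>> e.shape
(17, 5)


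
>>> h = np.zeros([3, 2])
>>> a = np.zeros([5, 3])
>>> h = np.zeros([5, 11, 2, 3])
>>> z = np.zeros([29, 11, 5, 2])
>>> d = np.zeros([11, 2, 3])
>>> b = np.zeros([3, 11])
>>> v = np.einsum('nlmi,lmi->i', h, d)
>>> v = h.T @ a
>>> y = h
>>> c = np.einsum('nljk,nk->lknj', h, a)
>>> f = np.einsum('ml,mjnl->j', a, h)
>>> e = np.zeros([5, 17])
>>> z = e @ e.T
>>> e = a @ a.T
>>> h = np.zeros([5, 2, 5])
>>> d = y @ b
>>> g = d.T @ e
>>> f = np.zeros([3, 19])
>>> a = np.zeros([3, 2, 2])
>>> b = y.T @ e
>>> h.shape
(5, 2, 5)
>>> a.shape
(3, 2, 2)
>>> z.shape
(5, 5)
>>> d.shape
(5, 11, 2, 11)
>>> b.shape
(3, 2, 11, 5)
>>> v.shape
(3, 2, 11, 3)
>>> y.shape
(5, 11, 2, 3)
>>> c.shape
(11, 3, 5, 2)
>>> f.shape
(3, 19)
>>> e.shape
(5, 5)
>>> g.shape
(11, 2, 11, 5)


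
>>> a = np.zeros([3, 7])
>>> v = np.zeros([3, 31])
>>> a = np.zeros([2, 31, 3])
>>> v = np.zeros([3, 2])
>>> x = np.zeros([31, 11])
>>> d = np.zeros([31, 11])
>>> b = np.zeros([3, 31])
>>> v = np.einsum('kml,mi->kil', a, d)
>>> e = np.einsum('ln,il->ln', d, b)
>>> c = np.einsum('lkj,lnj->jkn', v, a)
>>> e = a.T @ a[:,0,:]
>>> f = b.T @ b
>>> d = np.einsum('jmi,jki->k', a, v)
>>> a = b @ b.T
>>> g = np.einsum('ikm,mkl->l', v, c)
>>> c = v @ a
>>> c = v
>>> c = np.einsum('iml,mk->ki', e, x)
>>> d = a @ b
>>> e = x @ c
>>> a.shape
(3, 3)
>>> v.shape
(2, 11, 3)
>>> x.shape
(31, 11)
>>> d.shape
(3, 31)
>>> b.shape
(3, 31)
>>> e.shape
(31, 3)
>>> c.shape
(11, 3)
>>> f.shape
(31, 31)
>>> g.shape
(31,)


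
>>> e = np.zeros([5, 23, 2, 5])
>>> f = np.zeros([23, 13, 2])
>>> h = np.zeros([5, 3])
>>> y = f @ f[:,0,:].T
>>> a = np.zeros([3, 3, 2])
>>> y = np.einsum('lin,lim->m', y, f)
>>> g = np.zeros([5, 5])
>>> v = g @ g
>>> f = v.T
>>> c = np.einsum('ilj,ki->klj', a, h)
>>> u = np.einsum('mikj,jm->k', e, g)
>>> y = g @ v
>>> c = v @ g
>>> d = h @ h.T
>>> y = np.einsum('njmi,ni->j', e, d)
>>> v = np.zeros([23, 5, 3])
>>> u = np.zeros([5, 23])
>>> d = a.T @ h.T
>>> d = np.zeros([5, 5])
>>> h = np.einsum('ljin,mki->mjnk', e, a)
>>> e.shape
(5, 23, 2, 5)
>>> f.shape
(5, 5)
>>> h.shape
(3, 23, 5, 3)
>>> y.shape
(23,)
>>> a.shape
(3, 3, 2)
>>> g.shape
(5, 5)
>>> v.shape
(23, 5, 3)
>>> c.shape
(5, 5)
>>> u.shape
(5, 23)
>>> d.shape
(5, 5)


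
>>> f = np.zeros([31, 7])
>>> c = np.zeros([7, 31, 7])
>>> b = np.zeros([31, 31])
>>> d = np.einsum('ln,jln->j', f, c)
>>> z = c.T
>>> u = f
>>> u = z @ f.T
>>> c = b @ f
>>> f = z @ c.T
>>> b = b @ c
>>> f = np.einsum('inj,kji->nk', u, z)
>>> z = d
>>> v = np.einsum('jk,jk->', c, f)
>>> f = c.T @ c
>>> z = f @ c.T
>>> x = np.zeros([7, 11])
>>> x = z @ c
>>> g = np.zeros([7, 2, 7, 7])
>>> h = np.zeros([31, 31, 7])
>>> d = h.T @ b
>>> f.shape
(7, 7)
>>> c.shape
(31, 7)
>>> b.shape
(31, 7)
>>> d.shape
(7, 31, 7)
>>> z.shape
(7, 31)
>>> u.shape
(7, 31, 31)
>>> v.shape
()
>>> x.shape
(7, 7)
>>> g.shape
(7, 2, 7, 7)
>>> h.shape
(31, 31, 7)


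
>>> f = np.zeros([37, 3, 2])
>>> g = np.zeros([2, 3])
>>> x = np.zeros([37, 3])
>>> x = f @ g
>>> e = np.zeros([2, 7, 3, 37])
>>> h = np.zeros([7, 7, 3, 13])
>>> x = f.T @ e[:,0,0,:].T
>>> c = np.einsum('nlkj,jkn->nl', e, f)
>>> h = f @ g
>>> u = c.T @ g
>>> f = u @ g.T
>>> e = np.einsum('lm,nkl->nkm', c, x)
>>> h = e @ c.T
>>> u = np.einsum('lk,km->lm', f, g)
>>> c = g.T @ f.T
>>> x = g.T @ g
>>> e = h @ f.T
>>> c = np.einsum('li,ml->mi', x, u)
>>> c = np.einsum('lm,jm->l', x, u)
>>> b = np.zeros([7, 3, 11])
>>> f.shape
(7, 2)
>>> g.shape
(2, 3)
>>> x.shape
(3, 3)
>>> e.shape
(2, 3, 7)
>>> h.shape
(2, 3, 2)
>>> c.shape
(3,)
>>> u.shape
(7, 3)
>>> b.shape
(7, 3, 11)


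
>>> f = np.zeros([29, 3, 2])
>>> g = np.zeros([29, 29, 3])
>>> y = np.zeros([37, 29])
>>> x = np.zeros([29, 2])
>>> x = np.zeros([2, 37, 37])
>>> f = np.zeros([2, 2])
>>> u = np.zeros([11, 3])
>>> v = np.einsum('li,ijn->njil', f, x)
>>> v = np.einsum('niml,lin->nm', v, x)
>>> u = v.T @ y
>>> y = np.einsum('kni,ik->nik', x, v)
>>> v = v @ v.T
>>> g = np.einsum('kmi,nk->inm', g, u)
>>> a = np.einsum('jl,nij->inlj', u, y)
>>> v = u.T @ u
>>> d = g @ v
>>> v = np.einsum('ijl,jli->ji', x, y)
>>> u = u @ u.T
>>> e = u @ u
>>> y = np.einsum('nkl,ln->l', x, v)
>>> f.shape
(2, 2)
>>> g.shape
(3, 2, 29)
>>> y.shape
(37,)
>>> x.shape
(2, 37, 37)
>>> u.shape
(2, 2)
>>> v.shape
(37, 2)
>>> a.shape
(37, 37, 29, 2)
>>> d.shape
(3, 2, 29)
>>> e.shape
(2, 2)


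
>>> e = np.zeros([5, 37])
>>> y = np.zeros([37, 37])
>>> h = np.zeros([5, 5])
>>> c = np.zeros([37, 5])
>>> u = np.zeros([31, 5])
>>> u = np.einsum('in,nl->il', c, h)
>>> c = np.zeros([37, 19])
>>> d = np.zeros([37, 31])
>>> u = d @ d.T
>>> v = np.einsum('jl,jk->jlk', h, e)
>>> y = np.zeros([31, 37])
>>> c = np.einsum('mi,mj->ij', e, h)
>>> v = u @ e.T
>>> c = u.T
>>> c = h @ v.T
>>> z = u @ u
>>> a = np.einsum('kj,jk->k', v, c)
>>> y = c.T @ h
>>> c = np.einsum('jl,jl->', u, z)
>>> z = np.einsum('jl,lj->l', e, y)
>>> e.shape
(5, 37)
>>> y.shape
(37, 5)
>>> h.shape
(5, 5)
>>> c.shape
()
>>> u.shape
(37, 37)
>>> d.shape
(37, 31)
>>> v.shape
(37, 5)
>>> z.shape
(37,)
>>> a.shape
(37,)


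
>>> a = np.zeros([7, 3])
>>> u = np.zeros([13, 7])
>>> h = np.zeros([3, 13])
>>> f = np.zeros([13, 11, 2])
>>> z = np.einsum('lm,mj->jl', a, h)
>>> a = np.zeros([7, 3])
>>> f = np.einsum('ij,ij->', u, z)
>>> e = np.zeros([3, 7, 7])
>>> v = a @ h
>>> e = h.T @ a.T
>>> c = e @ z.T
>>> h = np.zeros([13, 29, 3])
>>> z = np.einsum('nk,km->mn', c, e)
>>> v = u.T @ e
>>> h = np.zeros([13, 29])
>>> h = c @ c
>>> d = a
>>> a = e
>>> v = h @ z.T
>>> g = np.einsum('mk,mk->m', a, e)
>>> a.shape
(13, 7)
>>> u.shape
(13, 7)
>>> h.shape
(13, 13)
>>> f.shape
()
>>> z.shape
(7, 13)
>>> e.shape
(13, 7)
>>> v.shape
(13, 7)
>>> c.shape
(13, 13)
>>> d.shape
(7, 3)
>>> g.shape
(13,)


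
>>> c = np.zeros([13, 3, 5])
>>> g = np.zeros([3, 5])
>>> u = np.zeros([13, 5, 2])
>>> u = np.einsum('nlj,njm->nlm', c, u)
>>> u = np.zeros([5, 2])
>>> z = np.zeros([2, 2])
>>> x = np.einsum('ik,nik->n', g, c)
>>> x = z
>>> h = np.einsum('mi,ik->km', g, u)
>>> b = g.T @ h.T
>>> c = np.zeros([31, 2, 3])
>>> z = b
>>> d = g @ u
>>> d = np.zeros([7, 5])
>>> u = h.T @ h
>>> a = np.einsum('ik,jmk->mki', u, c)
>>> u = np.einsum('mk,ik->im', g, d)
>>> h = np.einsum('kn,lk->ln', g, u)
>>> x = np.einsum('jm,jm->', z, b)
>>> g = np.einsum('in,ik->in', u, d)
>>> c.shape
(31, 2, 3)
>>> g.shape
(7, 3)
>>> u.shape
(7, 3)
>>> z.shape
(5, 2)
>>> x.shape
()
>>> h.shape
(7, 5)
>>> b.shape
(5, 2)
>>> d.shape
(7, 5)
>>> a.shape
(2, 3, 3)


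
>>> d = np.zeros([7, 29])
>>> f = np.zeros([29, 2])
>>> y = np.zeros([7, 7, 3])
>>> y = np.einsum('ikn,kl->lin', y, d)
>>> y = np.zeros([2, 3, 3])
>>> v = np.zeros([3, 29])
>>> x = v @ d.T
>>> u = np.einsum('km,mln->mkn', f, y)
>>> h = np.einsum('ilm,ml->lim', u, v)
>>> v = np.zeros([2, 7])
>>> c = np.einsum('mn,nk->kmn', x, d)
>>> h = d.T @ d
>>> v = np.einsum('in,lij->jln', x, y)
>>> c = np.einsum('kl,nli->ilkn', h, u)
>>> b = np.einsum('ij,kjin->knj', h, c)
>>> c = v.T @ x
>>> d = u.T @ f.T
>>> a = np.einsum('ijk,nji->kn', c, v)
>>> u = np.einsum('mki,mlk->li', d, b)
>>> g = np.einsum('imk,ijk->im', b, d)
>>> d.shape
(3, 29, 29)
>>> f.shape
(29, 2)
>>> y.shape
(2, 3, 3)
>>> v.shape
(3, 2, 7)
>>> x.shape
(3, 7)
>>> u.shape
(2, 29)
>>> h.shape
(29, 29)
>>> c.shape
(7, 2, 7)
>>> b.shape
(3, 2, 29)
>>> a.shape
(7, 3)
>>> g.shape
(3, 2)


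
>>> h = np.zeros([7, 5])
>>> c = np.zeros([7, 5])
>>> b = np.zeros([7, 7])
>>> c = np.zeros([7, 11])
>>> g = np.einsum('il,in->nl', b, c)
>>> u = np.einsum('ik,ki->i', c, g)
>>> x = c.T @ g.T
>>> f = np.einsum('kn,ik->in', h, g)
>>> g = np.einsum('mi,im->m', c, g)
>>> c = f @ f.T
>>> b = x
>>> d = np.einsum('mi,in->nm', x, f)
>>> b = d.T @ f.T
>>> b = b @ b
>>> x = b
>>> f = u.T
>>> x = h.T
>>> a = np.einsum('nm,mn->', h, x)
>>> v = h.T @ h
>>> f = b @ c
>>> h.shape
(7, 5)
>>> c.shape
(11, 11)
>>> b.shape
(11, 11)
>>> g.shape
(7,)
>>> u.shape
(7,)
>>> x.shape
(5, 7)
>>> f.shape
(11, 11)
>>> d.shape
(5, 11)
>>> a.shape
()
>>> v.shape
(5, 5)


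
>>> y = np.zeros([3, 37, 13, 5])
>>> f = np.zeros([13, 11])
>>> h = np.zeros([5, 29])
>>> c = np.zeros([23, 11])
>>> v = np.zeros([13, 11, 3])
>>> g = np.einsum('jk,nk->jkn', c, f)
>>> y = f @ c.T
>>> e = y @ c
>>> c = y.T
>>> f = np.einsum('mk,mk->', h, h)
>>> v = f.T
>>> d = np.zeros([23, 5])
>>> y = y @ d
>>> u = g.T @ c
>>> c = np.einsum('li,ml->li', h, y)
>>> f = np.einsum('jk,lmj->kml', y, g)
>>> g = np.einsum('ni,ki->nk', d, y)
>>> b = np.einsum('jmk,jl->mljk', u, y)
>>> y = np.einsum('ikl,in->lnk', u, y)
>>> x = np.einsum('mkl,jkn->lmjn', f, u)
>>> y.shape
(13, 5, 11)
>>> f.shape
(5, 11, 23)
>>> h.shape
(5, 29)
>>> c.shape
(5, 29)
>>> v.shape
()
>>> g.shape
(23, 13)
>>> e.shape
(13, 11)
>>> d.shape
(23, 5)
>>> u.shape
(13, 11, 13)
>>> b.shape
(11, 5, 13, 13)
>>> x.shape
(23, 5, 13, 13)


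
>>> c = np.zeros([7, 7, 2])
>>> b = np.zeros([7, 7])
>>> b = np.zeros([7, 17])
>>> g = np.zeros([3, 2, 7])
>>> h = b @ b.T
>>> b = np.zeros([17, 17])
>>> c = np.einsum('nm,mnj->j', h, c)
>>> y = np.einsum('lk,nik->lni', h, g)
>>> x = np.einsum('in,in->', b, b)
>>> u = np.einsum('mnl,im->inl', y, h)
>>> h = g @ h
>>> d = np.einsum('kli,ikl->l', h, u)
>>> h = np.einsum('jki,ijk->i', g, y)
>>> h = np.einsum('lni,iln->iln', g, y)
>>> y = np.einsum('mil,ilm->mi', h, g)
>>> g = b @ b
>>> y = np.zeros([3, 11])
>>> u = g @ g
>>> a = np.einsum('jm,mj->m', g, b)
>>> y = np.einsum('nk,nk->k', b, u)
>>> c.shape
(2,)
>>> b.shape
(17, 17)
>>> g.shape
(17, 17)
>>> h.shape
(7, 3, 2)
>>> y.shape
(17,)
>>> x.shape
()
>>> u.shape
(17, 17)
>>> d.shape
(2,)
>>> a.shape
(17,)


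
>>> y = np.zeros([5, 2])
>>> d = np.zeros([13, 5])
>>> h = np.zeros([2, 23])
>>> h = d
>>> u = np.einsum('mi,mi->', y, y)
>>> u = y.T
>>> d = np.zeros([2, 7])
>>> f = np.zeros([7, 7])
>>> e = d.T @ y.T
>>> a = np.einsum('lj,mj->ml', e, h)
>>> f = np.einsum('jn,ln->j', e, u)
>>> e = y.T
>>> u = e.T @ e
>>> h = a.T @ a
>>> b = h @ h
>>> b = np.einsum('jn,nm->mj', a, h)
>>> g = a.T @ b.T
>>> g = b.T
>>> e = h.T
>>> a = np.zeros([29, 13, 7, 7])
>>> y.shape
(5, 2)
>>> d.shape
(2, 7)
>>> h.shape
(7, 7)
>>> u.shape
(5, 5)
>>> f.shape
(7,)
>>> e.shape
(7, 7)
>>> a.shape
(29, 13, 7, 7)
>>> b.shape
(7, 13)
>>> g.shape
(13, 7)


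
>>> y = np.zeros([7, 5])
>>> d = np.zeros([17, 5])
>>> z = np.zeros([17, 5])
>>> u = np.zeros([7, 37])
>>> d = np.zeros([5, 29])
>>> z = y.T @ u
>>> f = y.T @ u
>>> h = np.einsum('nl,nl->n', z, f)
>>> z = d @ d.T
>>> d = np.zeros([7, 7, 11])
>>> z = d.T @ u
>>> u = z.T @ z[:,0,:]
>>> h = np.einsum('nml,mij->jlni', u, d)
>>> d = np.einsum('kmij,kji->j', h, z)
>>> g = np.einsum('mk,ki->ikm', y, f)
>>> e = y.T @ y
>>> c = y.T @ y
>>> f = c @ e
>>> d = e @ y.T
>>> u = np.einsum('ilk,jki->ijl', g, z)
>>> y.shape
(7, 5)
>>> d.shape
(5, 7)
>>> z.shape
(11, 7, 37)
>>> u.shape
(37, 11, 5)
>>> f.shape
(5, 5)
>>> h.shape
(11, 37, 37, 7)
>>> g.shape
(37, 5, 7)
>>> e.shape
(5, 5)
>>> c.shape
(5, 5)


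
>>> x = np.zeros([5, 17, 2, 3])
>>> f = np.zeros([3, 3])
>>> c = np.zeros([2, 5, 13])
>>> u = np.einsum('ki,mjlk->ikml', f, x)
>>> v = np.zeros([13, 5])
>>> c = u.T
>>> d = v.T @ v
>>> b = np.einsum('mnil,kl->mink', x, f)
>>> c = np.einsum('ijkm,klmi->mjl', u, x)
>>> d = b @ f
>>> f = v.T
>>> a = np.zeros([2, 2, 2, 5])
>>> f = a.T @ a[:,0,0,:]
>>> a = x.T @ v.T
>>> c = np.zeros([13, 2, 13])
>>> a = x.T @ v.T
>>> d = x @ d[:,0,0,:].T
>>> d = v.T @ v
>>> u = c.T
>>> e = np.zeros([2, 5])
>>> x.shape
(5, 17, 2, 3)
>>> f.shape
(5, 2, 2, 5)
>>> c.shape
(13, 2, 13)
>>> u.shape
(13, 2, 13)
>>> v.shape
(13, 5)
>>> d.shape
(5, 5)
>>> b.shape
(5, 2, 17, 3)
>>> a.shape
(3, 2, 17, 13)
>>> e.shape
(2, 5)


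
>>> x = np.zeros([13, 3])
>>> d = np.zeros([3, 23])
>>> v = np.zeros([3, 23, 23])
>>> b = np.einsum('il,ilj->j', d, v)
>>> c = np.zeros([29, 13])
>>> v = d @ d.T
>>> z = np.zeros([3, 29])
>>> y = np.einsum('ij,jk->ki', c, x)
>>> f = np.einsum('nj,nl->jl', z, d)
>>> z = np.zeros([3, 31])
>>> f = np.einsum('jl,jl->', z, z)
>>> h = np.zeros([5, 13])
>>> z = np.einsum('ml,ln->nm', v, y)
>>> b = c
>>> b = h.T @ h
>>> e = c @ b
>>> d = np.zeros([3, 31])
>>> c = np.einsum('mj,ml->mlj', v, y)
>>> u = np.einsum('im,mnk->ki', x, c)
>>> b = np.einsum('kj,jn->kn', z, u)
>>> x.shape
(13, 3)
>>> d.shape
(3, 31)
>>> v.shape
(3, 3)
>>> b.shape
(29, 13)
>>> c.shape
(3, 29, 3)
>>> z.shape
(29, 3)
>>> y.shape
(3, 29)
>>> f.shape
()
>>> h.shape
(5, 13)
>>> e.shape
(29, 13)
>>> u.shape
(3, 13)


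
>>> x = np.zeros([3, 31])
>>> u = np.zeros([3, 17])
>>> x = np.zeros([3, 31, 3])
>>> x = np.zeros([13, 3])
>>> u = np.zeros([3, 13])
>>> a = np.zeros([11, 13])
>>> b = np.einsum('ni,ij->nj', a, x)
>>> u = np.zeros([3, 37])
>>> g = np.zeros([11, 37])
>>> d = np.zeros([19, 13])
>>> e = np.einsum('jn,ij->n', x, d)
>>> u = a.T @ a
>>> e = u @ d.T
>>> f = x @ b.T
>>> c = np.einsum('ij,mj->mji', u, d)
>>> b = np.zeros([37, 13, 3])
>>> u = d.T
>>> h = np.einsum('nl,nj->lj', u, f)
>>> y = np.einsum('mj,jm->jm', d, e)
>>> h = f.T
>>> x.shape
(13, 3)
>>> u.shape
(13, 19)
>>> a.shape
(11, 13)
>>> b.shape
(37, 13, 3)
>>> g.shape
(11, 37)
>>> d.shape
(19, 13)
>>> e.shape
(13, 19)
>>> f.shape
(13, 11)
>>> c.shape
(19, 13, 13)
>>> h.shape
(11, 13)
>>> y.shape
(13, 19)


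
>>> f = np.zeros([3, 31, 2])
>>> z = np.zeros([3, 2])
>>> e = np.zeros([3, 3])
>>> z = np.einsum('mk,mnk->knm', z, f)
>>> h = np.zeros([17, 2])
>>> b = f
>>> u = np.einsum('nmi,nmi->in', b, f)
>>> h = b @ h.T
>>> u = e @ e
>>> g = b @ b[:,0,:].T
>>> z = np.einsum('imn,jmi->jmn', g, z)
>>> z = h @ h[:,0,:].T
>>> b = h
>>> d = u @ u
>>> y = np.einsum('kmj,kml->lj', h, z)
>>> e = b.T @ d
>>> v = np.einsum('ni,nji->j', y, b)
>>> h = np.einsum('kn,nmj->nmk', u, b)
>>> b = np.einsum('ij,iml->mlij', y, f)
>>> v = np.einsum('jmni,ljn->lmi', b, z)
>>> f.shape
(3, 31, 2)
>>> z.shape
(3, 31, 3)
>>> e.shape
(17, 31, 3)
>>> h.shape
(3, 31, 3)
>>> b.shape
(31, 2, 3, 17)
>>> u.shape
(3, 3)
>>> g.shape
(3, 31, 3)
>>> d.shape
(3, 3)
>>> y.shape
(3, 17)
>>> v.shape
(3, 2, 17)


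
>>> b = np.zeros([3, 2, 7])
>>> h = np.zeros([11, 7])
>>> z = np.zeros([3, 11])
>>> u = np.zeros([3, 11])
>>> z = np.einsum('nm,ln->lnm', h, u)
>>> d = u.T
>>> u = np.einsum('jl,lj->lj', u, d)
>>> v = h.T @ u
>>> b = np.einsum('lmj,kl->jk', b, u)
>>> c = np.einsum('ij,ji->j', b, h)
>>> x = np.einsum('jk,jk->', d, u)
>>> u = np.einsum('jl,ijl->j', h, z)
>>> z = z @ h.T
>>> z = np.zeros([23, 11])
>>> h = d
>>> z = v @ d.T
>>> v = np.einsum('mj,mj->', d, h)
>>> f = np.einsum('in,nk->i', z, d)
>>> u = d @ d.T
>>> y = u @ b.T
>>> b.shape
(7, 11)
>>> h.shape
(11, 3)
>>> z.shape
(7, 11)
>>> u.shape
(11, 11)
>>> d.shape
(11, 3)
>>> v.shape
()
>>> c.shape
(11,)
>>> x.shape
()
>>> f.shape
(7,)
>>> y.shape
(11, 7)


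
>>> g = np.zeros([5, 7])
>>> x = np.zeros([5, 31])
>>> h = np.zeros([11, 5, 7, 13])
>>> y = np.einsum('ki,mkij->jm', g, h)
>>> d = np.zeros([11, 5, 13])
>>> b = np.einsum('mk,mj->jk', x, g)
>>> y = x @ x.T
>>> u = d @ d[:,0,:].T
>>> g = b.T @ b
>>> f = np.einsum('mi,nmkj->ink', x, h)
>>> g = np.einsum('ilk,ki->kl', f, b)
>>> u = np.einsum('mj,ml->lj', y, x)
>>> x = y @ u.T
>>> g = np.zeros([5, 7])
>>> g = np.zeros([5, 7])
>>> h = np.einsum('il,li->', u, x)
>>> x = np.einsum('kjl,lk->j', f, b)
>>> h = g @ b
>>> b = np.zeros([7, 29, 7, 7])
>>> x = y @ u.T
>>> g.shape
(5, 7)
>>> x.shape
(5, 31)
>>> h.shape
(5, 31)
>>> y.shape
(5, 5)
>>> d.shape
(11, 5, 13)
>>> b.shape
(7, 29, 7, 7)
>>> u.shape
(31, 5)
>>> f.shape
(31, 11, 7)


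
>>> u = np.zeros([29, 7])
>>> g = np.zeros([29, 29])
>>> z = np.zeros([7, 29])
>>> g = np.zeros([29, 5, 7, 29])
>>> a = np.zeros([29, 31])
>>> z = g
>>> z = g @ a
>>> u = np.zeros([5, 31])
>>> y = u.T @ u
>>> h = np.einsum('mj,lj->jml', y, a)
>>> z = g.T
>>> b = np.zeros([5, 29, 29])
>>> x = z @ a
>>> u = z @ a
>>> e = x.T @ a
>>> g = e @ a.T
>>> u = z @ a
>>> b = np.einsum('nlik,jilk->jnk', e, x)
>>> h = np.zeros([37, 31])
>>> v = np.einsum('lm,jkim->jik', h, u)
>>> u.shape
(29, 7, 5, 31)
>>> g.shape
(31, 5, 7, 29)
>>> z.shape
(29, 7, 5, 29)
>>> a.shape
(29, 31)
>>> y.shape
(31, 31)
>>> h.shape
(37, 31)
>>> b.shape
(29, 31, 31)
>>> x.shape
(29, 7, 5, 31)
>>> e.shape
(31, 5, 7, 31)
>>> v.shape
(29, 5, 7)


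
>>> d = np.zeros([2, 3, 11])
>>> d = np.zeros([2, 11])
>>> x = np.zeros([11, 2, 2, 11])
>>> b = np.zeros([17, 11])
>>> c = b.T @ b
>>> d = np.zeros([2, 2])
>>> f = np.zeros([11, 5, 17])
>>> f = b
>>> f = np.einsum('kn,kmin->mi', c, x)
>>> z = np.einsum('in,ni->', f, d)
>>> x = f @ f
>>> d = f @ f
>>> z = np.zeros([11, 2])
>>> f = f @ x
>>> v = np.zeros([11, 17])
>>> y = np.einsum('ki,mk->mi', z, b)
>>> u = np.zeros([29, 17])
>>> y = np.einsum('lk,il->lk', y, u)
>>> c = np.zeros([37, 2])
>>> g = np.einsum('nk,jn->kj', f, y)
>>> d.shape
(2, 2)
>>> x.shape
(2, 2)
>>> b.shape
(17, 11)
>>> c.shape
(37, 2)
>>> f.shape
(2, 2)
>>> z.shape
(11, 2)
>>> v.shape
(11, 17)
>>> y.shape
(17, 2)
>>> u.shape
(29, 17)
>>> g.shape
(2, 17)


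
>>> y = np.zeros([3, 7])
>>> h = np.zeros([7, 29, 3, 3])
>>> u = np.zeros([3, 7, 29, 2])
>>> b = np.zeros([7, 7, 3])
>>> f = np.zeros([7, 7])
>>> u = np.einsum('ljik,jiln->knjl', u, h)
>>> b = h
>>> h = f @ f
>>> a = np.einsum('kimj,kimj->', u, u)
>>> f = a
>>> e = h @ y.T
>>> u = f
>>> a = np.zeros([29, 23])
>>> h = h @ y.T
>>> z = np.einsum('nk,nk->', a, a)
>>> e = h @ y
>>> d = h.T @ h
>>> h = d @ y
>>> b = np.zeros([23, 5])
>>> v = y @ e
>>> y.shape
(3, 7)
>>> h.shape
(3, 7)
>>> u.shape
()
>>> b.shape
(23, 5)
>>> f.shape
()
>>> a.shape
(29, 23)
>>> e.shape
(7, 7)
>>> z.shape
()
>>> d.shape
(3, 3)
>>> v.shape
(3, 7)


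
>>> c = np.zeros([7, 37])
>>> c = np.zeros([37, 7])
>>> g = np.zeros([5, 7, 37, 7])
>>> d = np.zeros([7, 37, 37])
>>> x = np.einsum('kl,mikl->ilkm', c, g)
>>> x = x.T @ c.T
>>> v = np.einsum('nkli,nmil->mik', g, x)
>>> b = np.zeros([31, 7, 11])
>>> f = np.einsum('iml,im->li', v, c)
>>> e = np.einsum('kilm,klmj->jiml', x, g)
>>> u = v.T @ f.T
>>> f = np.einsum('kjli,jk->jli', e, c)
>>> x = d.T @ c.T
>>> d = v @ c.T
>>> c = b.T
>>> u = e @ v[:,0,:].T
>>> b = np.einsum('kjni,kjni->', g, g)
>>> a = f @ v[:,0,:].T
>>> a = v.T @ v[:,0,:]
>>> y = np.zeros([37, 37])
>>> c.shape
(11, 7, 31)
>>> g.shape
(5, 7, 37, 7)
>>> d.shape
(37, 7, 37)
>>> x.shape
(37, 37, 37)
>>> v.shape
(37, 7, 7)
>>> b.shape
()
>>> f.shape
(37, 37, 7)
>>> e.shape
(7, 37, 37, 7)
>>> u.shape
(7, 37, 37, 37)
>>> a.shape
(7, 7, 7)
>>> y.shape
(37, 37)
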